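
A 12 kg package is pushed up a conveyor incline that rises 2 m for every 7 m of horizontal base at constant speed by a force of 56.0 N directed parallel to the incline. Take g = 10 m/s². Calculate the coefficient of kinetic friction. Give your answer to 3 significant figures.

At constant speed ΣF = 0 along the incline. The applied 56.0 N acts up the slope; the weight component mg sin 15.95° = 32.967 N and kinetic friction μN both act down the slope.
So 56.0 = 32.967 + μ × 115.383, giving μ = (56.0 − 32.967) / 115.383 = 0.1996.

0.200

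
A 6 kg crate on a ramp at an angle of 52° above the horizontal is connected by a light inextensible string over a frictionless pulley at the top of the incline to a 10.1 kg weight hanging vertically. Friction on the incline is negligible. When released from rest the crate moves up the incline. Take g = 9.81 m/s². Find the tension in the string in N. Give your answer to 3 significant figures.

For the crate on the incline: the weight component along the slope is m₁g sin 52° = 6 × 9.81 × 0.7880 = 46.382 N and the normal force is N = m₁g cos 52° = 36.238 N.
Newton's second law for the crate (up-slope positive): T − 46.382 = 6 a. For the hanging weight (downward positive): 10.1 × 9.81 − T = 10.1 a.
Adding the two equations eliminates T: 52.699 = 16.1 a, so a = 3.2732 m/s².
Then from the hanging weight's equation, T = 10.1 × (9.81 − 3.2732) = 66.022 N.

66.0 N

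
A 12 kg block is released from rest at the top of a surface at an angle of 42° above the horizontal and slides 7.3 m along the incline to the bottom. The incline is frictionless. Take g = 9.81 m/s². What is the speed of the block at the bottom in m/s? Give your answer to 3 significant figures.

The weight component along the incline is mg sin 42° = 78.770 N and the normal force is N = mg cos 42° = 87.483 N.
With no friction, a = g sin 42° = 6.5642 m/s².
Starting from rest over a distance of 7.3 m, v² = 2aL = 2 × 6.5642 × 7.3 = 95.8373, so v = 9.7897 m/s.

9.79 m/s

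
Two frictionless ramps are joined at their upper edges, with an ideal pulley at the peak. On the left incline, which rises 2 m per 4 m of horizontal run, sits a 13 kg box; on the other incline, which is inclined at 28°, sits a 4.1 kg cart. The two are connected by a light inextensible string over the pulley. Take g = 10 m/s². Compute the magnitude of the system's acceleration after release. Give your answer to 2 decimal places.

2.27 m/s²

Resolve each weight along its own incline: the 13 kg mass has component 13 × 10 × sin 26.57° = 58.138 N down its slope, and the 4.1 kg mass has 4.1 × 10 × sin 28° = 19.248 N down its slope.
The 13 kg side's 58.138 N exceeds the other side's 19.248 N, so that mass slides down and the 4.1 kg mass slides up. Taking that direction as positive, Newton's second law for the whole system gives 58.138 − 19.248 = (13 + 4.1) a, so a = 38.890 / 17.1 = 2.2743 m/s².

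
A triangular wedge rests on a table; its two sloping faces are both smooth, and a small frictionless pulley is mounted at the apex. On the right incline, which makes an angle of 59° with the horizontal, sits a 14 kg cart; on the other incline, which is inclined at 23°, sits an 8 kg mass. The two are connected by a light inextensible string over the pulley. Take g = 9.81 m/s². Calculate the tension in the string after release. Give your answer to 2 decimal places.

62.32 N

Resolve each weight along its own incline: the 14 kg mass has component 14 × 9.81 × sin 59° = 117.723 N down its slope, and the 8 kg mass has 8 × 9.81 × sin 23° = 30.665 N down its slope.
The 14 kg side's 117.723 N exceeds the other side's 30.665 N, so that mass slides down and the 8 kg mass slides up. Taking that direction as positive, Newton's second law for the whole system gives 117.723 − 30.665 = (14 + 8) a, so a = 87.058 / 22 = 3.9572 m/s².
For the 8 kg mass (up-slope positive): T − 30.665 = 8 × 3.9572, so T = 62.323 N.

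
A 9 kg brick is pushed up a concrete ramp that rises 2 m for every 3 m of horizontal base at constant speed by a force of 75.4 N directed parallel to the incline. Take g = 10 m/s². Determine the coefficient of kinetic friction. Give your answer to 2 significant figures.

At constant speed ΣF = 0 along the incline. The applied 75.4 N acts up the slope; the weight component mg sin 33.69° = 49.923 N and kinetic friction μN both act down the slope.
So 75.4 = 49.923 + μ × 74.885, giving μ = (75.4 − 49.923) / 74.885 = 0.3402.

0.34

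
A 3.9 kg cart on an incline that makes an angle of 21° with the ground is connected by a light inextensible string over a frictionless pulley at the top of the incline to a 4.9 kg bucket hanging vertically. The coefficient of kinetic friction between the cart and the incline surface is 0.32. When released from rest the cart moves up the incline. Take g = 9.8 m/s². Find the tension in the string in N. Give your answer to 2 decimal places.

For the cart on the incline: the weight component along the slope is m₁g sin 21° = 3.9 × 9.8 × 0.3584 = 13.698 N and the normal force is N = m₁g cos 21° = 35.681 N.
Kinetic friction opposes the cart's motion up the incline: f = μN = 0.32 × 35.681 = 11.418 N acting down the slope.
Newton's second law for the cart (up-slope positive): T − 13.698 − 11.418 = 3.9 a. For the hanging bucket (downward positive): 4.9 × 9.8 − T = 4.9 a.
Adding the two equations eliminates T: 22.904 = 8.8 a, so a = 2.6027 m/s².
Then from the hanging bucket's equation, T = 4.9 × (9.8 − 2.6027) = 35.267 N.

35.27 N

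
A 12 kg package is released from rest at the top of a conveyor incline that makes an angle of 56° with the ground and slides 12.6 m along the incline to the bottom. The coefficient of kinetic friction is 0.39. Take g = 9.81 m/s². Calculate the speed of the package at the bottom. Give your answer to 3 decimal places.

12.290 m/s

The weight component along the incline is mg sin 56° = 97.594 N and the normal force is N = mg cos 56° = 65.828 N.
Friction up the slope is f = μN = 0.39 × 65.828 = 25.673 N, so the net downslope force is 97.594 − 25.673 = 71.921 N and a = 71.921 / 12 = 5.9934 m/s².
Starting from rest over a distance of 12.6 m, v² = 2aL = 2 × 5.9934 × 12.6 = 151.0337, so v = 12.2896 m/s.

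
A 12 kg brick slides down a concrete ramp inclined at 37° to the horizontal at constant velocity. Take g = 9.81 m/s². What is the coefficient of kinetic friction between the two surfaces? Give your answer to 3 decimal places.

0.754

At constant velocity the net force along the incline is zero: mg sin 37° = μ mg cos 37°.
So μ = tan 37° = 0.6018 / 0.7986 = 0.7536.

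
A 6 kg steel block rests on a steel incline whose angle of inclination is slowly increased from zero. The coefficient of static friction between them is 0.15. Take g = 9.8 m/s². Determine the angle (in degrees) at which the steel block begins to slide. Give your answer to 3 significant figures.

At the threshold of sliding, static friction is at its maximum μ_s N and exactly balances the weight component along the incline: mg sin θ = μ_s mg cos θ.
Hence tan θ = μ_s = 0.15, so θ = arctan(0.15) = 8.5308°.

8.53°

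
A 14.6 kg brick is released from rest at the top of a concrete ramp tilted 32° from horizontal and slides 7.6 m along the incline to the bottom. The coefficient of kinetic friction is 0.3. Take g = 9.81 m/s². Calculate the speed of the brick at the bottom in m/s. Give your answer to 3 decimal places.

6.409 m/s

The weight component along the incline is mg sin 32° = 75.898 N and the normal force is N = mg cos 32° = 121.463 N.
Friction up the slope is f = μN = 0.3 × 121.463 = 36.439 N, so the net downslope force is 75.898 − 36.439 = 39.459 N and a = 39.459 / 14.6 = 2.7027 m/s².
Starting from rest over a distance of 7.6 m, v² = 2aL = 2 × 2.7027 × 7.6 = 41.0810, so v = 6.4094 m/s.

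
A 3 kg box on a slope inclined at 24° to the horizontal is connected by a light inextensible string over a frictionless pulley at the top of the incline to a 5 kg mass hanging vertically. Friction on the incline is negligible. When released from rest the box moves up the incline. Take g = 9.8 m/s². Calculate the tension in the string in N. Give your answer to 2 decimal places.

For the box on the incline: the weight component along the slope is m₁g sin 24° = 3 × 9.8 × 0.4067 = 11.957 N and the normal force is N = m₁g cos 24° = 26.858 N.
Newton's second law for the box (up-slope positive): T − 11.957 = 3 a. For the hanging mass (downward positive): 5 × 9.8 − T = 5 a.
Adding the two equations eliminates T: 37.043 = 8 a, so a = 4.6304 m/s².
Then from the hanging mass's equation, T = 5 × (9.8 − 4.6304) = 25.848 N.

25.85 N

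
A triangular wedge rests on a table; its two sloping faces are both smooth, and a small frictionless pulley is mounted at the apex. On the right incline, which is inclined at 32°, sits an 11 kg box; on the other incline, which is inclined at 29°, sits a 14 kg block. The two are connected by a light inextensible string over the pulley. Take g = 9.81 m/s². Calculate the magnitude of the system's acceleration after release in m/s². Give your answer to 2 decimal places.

0.38 m/s²

Resolve each weight along its own incline: the 11 kg mass has component 11 × 9.81 × sin 32° = 57.184 N down its slope, and the 14 kg mass has 14 × 9.81 × sin 29° = 66.584 N down its slope.
The 14 kg side's 66.584 N exceeds the other side's 57.184 N, so that mass slides down and the 11 kg mass slides up. Taking that direction as positive, Newton's second law for the whole system gives 66.584 − 57.184 = (11 + 14) a, so a = 9.400 / 25 = 0.3760 m/s².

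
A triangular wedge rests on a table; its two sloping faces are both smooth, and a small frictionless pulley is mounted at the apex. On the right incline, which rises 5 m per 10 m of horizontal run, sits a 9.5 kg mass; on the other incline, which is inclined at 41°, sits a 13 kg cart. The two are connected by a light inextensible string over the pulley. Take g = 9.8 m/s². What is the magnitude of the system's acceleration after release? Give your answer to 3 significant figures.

1.86 m/s²

Resolve each weight along its own incline: the 9.5 kg mass has component 9.5 × 9.8 × sin 26.57° = 41.636 N down its slope, and the 13 kg mass has 13 × 9.8 × sin 41° = 83.582 N down its slope.
The 13 kg side's 83.582 N exceeds the other side's 41.636 N, so that mass slides down and the 9.5 kg mass slides up. Taking that direction as positive, Newton's second law for the whole system gives 83.582 − 41.636 = (9.5 + 13) a, so a = 41.946 / 22.5 = 1.8643 m/s².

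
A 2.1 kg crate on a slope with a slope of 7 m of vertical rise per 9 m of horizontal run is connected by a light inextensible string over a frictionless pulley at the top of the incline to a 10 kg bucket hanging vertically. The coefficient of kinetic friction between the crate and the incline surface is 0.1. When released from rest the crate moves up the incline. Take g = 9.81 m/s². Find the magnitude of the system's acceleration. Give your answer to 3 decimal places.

6.928 m/s²

For the crate on the incline: the weight component along the slope is m₁g sin 37.87° = 2.1 × 9.81 × 0.6139 = 12.647 N and the normal force is N = m₁g cos 37.87° = 16.261 N.
Kinetic friction opposes the crate's motion up the incline: f = μN = 0.1 × 16.261 = 1.626 N acting down the slope.
Newton's second law for the crate (up-slope positive): T − 12.647 − 1.626 = 2.1 a. For the hanging bucket (downward positive): 10 × 9.81 − T = 10 a.
Adding the two equations eliminates T: 83.827 = 12.1 a, so a = 6.9279 m/s².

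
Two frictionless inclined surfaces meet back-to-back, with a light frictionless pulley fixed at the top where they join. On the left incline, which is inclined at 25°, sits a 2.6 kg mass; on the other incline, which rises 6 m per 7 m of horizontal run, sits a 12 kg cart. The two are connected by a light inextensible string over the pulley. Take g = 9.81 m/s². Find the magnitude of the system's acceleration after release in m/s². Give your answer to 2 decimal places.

Resolve each weight along its own incline: the 2.6 kg mass has component 2.6 × 9.81 × sin 25° = 10.779 N down its slope, and the 12 kg mass has 12 × 9.81 × sin 40.60° = 76.611 N down its slope.
The 12 kg side's 76.611 N exceeds the other side's 10.779 N, so that mass slides down and the 2.6 kg mass slides up. Taking that direction as positive, Newton's second law for the whole system gives 76.611 − 10.779 = (2.6 + 12) a, so a = 65.832 / 14.6 = 4.5090 m/s².

4.51 m/s²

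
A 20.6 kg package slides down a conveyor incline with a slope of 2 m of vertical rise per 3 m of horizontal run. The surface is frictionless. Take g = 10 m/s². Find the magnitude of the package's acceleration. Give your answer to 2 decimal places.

5.55 m/s²

Resolving the weight along the incline: the component pulling the package down the slope is mg sin 33.69° = 20.6 × 10 × 0.5547 = 114.268 N, and the normal force is N = mg cos 33.69° = 20.6 × 10 × 0.8321 = 171.413 N.
With no friction the net force along the incline is 114.268 N, so a = g sin 33.69° = 114.268 / 20.6 = 5.5470 m/s².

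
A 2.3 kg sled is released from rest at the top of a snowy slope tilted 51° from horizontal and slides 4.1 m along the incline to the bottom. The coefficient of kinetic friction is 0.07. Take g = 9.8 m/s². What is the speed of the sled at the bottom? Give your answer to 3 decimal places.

7.675 m/s

The weight component along the incline is mg sin 51° = 17.517 N and the normal force is N = mg cos 51° = 14.185 N.
Friction up the slope is f = μN = 0.07 × 14.185 = 0.993 N, so the net downslope force is 17.517 − 0.993 = 16.524 N and a = 16.524 / 2.3 = 7.1843 m/s².
Starting from rest over a distance of 4.1 m, v² = 2aL = 2 × 7.1843 × 4.1 = 58.9113, so v = 7.6754 m/s.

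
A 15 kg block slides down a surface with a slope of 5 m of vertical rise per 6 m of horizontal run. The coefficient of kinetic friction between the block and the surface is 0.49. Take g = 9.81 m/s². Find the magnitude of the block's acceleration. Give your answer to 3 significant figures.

2.59 m/s²

Resolving the weight along the incline: the component pulling the block down the slope is mg sin 39.81° = 15 × 9.81 × 0.6402 = 94.205 N, and the normal force is N = mg cos 39.81° = 15 × 9.81 × 0.7682 = 113.041 N.
Kinetic friction acts up the slope with magnitude f = μN = 0.49 × 113.041 = 55.390 N.
Net force along the incline is 94.205 − 55.390 = 38.815 N, so a = 38.815 / 15 = 2.5877 m/s².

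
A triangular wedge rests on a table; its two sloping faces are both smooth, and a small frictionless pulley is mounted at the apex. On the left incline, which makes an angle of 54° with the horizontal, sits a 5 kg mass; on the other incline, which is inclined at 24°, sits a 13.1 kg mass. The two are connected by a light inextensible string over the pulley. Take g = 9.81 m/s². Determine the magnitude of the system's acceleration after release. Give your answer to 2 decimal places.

Resolve each weight along its own incline: the 5 kg mass has component 5 × 9.81 × sin 54° = 39.682 N down its slope, and the 13.1 kg mass has 13.1 × 9.81 × sin 24° = 52.270 N down its slope.
The 13.1 kg side's 52.270 N exceeds the other side's 39.682 N, so that mass slides down and the 5 kg mass slides up. Taking that direction as positive, Newton's second law for the whole system gives 52.270 − 39.682 = (5 + 13.1) a, so a = 12.588 / 18.1 = 0.6955 m/s².

0.70 m/s²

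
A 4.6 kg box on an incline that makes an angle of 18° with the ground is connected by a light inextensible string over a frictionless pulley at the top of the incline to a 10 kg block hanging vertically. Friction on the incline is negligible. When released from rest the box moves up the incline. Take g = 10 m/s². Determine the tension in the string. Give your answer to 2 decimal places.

41.24 N

For the box on the incline: the weight component along the slope is m₁g sin 18° = 4.6 × 10 × 0.3090 = 14.214 N and the normal force is N = m₁g cos 18° = 43.749 N.
Newton's second law for the box (up-slope positive): T − 14.214 = 4.6 a. For the hanging block (downward positive): 10 × 10 − T = 10 a.
Adding the two equations eliminates T: 85.786 = 14.6 a, so a = 5.8758 m/s².
Then from the hanging block's equation, T = 10 × (10 − 5.8758) = 41.242 N.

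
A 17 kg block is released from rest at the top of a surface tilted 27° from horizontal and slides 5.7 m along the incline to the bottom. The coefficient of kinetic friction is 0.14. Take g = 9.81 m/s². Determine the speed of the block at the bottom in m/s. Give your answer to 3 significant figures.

The weight component along the incline is mg sin 27° = 75.712 N and the normal force is N = mg cos 27° = 148.593 N.
Friction up the slope is f = μN = 0.14 × 148.593 = 20.803 N, so the net downslope force is 75.712 − 20.803 = 54.909 N and a = 54.909 / 17 = 3.2299 m/s².
Starting from rest over a distance of 5.7 m, v² = 2aL = 2 × 3.2299 × 5.7 = 36.8209, so v = 6.0680 m/s.

6.07 m/s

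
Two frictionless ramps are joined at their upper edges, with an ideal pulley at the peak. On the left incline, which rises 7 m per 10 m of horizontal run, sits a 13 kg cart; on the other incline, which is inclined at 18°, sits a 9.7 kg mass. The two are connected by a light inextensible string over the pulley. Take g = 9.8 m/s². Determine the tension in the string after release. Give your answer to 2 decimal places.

48.04 N

Resolve each weight along its own incline: the 13 kg mass has component 13 × 9.8 × sin 34.99° = 73.059 N down its slope, and the 9.7 kg mass has 9.7 × 9.8 × sin 18° = 29.375 N down its slope.
The 13 kg side's 73.059 N exceeds the other side's 29.375 N, so that mass slides down and the 9.7 kg mass slides up. Taking that direction as positive, Newton's second law for the whole system gives 73.059 − 29.375 = (13 + 9.7) a, so a = 43.684 / 22.7 = 1.9244 m/s².
For the 9.7 kg mass (up-slope positive): T − 29.375 = 9.7 × 1.9244, so T = 48.042 N.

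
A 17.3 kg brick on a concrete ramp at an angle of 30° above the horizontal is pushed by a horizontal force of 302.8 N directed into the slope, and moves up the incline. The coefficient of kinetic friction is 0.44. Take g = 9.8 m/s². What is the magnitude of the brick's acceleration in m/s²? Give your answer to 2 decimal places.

2.67 m/s²

The horizontal push has components F cos 30° = 302.8 × 0.8660 = 262.225 N up the incline and F sin 30° = 302.8 × 0.5000 = 151.400 N pressing into the surface.
The normal force is therefore N = mg cos 30° + F sin 30° = 146.822 + 151.400 = 298.222 N, and kinetic friction down the slope is μN = 0.44 × 298.222 = 131.218 N.
Along the incline: F cos 30° − mg sin 30° − μN = ma, so 262.225 − 84.770 − 131.218 = 17.3 a, giving a = 2.6727 m/s².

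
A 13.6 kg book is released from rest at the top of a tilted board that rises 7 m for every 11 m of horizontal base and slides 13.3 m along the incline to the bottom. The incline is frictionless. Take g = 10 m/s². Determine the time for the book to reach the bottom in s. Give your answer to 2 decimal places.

2.23 s

The weight component along the incline is mg sin 32.47° = 73.015 N and the normal force is N = mg cos 32.47° = 114.738 N.
With no friction, a = g sin 32.47° = 5.3688 m/s².
Starting from rest, L = ½at², so t = √(2L/a) = √(2 × 13.3 / 5.3688) = 2.2259 s.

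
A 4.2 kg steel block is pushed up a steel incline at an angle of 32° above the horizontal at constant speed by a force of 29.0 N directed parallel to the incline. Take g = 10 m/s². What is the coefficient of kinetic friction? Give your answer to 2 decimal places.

0.19

At constant speed ΣF = 0 along the incline. The applied 29.0 N acts up the slope; the weight component mg sin 32° = 22.257 N and kinetic friction μN both act down the slope.
So 29.0 = 22.257 + μ × 35.618, giving μ = (29.0 − 22.257) / 35.618 = 0.1893.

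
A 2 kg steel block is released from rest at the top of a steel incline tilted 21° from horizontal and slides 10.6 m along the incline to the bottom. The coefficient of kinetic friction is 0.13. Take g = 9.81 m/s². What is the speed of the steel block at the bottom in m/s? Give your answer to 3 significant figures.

7.02 m/s

The weight component along the incline is mg sin 21° = 7.031 N and the normal force is N = mg cos 21° = 18.317 N.
Friction up the slope is f = μN = 0.13 × 18.317 = 2.381 N, so the net downslope force is 7.031 − 2.381 = 4.650 N and a = 4.650 / 2 = 2.3250 m/s².
Starting from rest over a distance of 10.6 m, v² = 2aL = 2 × 2.3250 × 10.6 = 49.2900, so v = 7.0207 m/s.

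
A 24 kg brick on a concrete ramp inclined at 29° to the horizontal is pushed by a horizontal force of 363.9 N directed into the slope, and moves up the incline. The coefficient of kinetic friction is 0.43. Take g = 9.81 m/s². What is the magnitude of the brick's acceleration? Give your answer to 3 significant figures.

The horizontal push has components F cos 29° = 363.9 × 0.8746 = 318.267 N up the incline and F sin 29° = 363.9 × 0.4848 = 176.419 N pressing into the surface.
The normal force is therefore N = mg cos 29° + F sin 29° = 205.916 + 176.419 = 382.335 N, and kinetic friction down the slope is μN = 0.43 × 382.335 = 164.404 N.
Along the incline: F cos 29° − mg sin 29° − μN = ma, so 318.267 − 114.141 − 164.404 = 24 a, giving a = 1.6551 m/s².

1.66 m/s²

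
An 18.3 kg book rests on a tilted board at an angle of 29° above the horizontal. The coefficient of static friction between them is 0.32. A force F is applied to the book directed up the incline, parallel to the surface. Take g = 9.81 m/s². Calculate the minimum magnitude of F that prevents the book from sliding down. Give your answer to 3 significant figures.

The normal force is N = mg cos 29° = 157.014 N. With F at its minimum the book is on the verge of sliding down, so static friction is at its maximum μ_s N = 0.32 × 157.014 = 50.244 N and acts up the slope.
Equilibrium along the incline: F + μ_s N = mg sin 29°, so F = 87.034 − 50.244 = 36.790 N.

36.8 N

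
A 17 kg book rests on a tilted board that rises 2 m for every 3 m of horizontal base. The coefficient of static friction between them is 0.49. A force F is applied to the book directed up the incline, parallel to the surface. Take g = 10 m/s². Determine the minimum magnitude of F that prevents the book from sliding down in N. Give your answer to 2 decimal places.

24.99 N

The normal force is N = mg cos 33.69° = 141.449 N. With F at its minimum the book is on the verge of sliding down, so static friction is at its maximum μ_s N = 0.49 × 141.449 = 69.310 N and acts up the slope.
Equilibrium along the incline: F + μ_s N = mg sin 33.69°, so F = 94.299 − 69.310 = 24.989 N.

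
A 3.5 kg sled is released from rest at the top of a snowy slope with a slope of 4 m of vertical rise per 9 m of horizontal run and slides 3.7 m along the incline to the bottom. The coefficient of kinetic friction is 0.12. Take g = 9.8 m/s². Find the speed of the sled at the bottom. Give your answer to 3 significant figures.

4.64 m/s

The weight component along the incline is mg sin 23.96° = 13.931 N and the normal force is N = mg cos 23.96° = 31.344 N.
Friction up the slope is f = μN = 0.12 × 31.344 = 3.761 N, so the net downslope force is 13.931 − 3.761 = 10.170 N and a = 10.170 / 3.5 = 2.9057 m/s².
Starting from rest over a distance of 3.7 m, v² = 2aL = 2 × 2.9057 × 3.7 = 21.5022, so v = 4.6370 m/s.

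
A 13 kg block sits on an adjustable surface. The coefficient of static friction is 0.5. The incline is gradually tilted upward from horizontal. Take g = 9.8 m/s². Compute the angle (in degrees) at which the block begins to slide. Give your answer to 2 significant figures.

At the threshold of sliding, static friction is at its maximum μ_s N and exactly balances the weight component along the incline: mg sin θ = μ_s mg cos θ.
Hence tan θ = μ_s = 0.5, so θ = arctan(0.5) = 26.5651°.

27°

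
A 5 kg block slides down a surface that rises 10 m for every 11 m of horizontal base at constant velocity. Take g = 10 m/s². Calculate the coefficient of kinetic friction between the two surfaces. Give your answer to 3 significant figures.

0.909

At constant velocity the net force along the incline is zero: mg sin 42.27° = μ mg cos 42.27°.
So μ = tan 42.27° = 0.6727 / 0.7399 = 0.9092.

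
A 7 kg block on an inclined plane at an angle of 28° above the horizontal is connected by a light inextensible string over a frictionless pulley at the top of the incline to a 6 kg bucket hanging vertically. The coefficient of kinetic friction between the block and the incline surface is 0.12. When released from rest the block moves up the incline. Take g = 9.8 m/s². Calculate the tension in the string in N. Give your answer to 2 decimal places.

For the block on the incline: the weight component along the slope is m₁g sin 28° = 7 × 9.8 × 0.4695 = 32.208 N and the normal force is N = m₁g cos 28° = 60.570 N.
Kinetic friction opposes the block's motion up the incline: f = μN = 0.12 × 60.570 = 7.268 N acting down the slope.
Newton's second law for the block (up-slope positive): T − 32.208 − 7.268 = 7 a. For the hanging bucket (downward positive): 6 × 9.8 − T = 6 a.
Adding the two equations eliminates T: 19.324 = 13 a, so a = 1.4865 m/s².
Then from the hanging bucket's equation, T = 6 × (9.8 − 1.4865) = 49.881 N.

49.88 N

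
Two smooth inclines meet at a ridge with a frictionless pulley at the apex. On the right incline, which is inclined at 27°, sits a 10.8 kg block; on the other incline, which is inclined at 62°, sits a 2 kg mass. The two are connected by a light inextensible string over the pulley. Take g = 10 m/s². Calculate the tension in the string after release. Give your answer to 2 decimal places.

22.56 N

Resolve each weight along its own incline: the 10.8 kg mass has component 10.8 × 10 × sin 27° = 49.031 N down its slope, and the 2 kg mass has 2 × 10 × sin 62° = 17.659 N down its slope.
The 10.8 kg side's 49.031 N exceeds the other side's 17.659 N, so that mass slides down and the 2 kg mass slides up. Taking that direction as positive, Newton's second law for the whole system gives 49.031 − 17.659 = (10.8 + 2) a, so a = 31.372 / 12.8 = 2.4509 m/s².
For the 2 kg mass (up-slope positive): T − 17.659 = 2 × 2.4509, so T = 22.561 N.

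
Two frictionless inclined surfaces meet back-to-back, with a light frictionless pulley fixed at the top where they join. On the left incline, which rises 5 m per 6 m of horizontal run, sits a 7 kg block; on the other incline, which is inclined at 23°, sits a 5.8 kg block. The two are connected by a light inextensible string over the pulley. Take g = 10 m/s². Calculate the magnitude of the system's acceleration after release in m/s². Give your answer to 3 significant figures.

1.73 m/s²

Resolve each weight along its own incline: the 7 kg mass has component 7 × 10 × sin 39.81° = 44.813 N down its slope, and the 5.8 kg mass has 5.8 × 10 × sin 23° = 22.662 N down its slope.
The 7 kg side's 44.813 N exceeds the other side's 22.662 N, so that mass slides down and the 5.8 kg mass slides up. Taking that direction as positive, Newton's second law for the whole system gives 44.813 − 22.662 = (7 + 5.8) a, so a = 22.151 / 12.8 = 1.7305 m/s².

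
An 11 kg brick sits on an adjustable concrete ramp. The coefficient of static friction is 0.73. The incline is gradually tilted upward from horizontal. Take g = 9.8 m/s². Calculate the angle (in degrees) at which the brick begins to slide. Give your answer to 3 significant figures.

36.1°

At the threshold of sliding, static friction is at its maximum μ_s N and exactly balances the weight component along the incline: mg sin θ = μ_s mg cos θ.
Hence tan θ = μ_s = 0.73, so θ = arctan(0.73) = 36.1294°.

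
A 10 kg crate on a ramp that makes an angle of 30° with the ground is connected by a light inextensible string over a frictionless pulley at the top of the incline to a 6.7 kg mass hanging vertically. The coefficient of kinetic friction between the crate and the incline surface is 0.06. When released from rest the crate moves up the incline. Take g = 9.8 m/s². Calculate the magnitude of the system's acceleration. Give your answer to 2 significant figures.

0.69 m/s²

For the crate on the incline: the weight component along the slope is m₁g sin 30° = 10 × 9.8 × 0.5000 = 49.000 N and the normal force is N = m₁g cos 30° = 84.870 N.
Kinetic friction opposes the crate's motion up the incline: f = μN = 0.06 × 84.870 = 5.092 N acting down the slope.
Newton's second law for the crate (up-slope positive): T − 49.000 − 5.092 = 10 a. For the hanging mass (downward positive): 6.7 × 9.8 − T = 6.7 a.
Adding the two equations eliminates T: 11.568 = 16.7 a, so a = 0.6927 m/s².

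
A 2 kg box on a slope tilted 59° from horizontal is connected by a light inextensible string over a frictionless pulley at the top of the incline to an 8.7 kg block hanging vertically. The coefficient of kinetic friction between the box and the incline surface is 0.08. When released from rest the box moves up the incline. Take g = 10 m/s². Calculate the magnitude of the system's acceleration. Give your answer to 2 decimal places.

For the box on the incline: the weight component along the slope is m₁g sin 59° = 2 × 10 × 0.8572 = 17.144 N and the normal force is N = m₁g cos 59° = 10.301 N.
Kinetic friction opposes the box's motion up the incline: f = μN = 0.08 × 10.301 = 0.824 N acting down the slope.
Newton's second law for the box (up-slope positive): T − 17.144 − 0.824 = 2 a. For the hanging block (downward positive): 8.7 × 10 − T = 8.7 a.
Adding the two equations eliminates T: 69.032 = 10.7 a, so a = 6.4516 m/s².

6.45 m/s²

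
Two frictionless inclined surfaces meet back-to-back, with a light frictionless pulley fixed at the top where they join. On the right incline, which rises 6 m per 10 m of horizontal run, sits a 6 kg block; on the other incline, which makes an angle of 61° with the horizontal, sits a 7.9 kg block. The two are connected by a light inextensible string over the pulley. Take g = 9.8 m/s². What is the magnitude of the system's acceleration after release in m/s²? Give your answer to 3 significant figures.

Resolve each weight along its own incline: the 6 kg mass has component 6 × 9.8 × sin 30.96° = 30.252 N down its slope, and the 7.9 kg mass has 7.9 × 9.8 × sin 61° = 67.713 N down its slope.
The 7.9 kg side's 67.713 N exceeds the other side's 30.252 N, so that mass slides down and the 6 kg mass slides up. Taking that direction as positive, Newton's second law for the whole system gives 67.713 − 30.252 = (6 + 7.9) a, so a = 37.461 / 13.9 = 2.6950 m/s².

2.70 m/s²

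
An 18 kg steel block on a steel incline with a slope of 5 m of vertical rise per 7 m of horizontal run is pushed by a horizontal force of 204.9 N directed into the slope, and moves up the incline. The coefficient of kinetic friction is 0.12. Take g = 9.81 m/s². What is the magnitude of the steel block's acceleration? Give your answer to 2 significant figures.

1.8 m/s²

The horizontal push has components F cos 35.54° = 204.9 × 0.8137 = 166.727 N up the incline and F sin 35.54° = 204.9 × 0.5812 = 119.088 N pressing into the surface.
The normal force is therefore N = mg cos 35.54° + F sin 35.54° = 143.683 + 119.088 = 262.771 N, and kinetic friction down the slope is μN = 0.12 × 262.771 = 31.533 N.
Along the incline: F cos 35.54° − mg sin 35.54° − μN = ma, so 166.727 − 102.628 − 31.533 = 18 a, giving a = 1.8092 m/s².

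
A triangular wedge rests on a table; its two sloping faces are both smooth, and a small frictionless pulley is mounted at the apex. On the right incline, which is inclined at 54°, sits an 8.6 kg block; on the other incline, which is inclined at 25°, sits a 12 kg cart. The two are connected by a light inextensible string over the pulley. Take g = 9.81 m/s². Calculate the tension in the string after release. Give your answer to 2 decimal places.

Resolve each weight along its own incline: the 8.6 kg mass has component 8.6 × 9.81 × sin 54° = 68.254 N down its slope, and the 12 kg mass has 12 × 9.81 × sin 25° = 49.751 N down its slope.
The 8.6 kg side's 68.254 N exceeds the other side's 49.751 N, so that mass slides down and the 12 kg mass slides up. Taking that direction as positive, Newton's second law for the whole system gives 68.254 − 49.751 = (8.6 + 12) a, so a = 18.503 / 20.6 = 0.8982 m/s².
For the 12 kg mass (up-slope positive): T − 49.751 = 12 × 0.8982, so T = 60.529 N.

60.53 N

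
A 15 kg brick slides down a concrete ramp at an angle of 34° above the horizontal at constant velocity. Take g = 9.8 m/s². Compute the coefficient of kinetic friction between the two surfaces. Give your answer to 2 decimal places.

0.67

At constant velocity the net force along the incline is zero: mg sin 34° = μ mg cos 34°.
So μ = tan 34° = 0.5592 / 0.8290 = 0.6745.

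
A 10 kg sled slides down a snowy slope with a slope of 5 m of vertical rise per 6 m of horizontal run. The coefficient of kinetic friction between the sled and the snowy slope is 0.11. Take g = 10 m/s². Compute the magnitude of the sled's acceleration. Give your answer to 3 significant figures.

Resolving the weight along the incline: the component pulling the sled down the slope is mg sin 39.81° = 10 × 10 × 0.6402 = 64.020 N, and the normal force is N = mg cos 39.81° = 10 × 10 × 0.7682 = 76.820 N.
Kinetic friction acts up the slope with magnitude f = μN = 0.11 × 76.820 = 8.450 N.
Net force along the incline is 64.020 − 8.450 = 55.570 N, so a = 55.570 / 10 = 5.5570 m/s².

5.56 m/s²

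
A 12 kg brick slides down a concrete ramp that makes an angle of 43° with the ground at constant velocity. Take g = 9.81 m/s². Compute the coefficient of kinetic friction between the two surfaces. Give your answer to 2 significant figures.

0.93

At constant velocity the net force along the incline is zero: mg sin 43° = μ mg cos 43°.
So μ = tan 43° = 0.6820 / 0.7314 = 0.9325.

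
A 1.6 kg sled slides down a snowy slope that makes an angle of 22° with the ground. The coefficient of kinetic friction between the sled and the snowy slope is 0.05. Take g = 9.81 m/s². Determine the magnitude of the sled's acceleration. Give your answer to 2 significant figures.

3.2 m/s²

Resolving the weight along the incline: the component pulling the sled down the slope is mg sin 22° = 1.6 × 9.81 × 0.3746 = 5.880 N, and the normal force is N = mg cos 22° = 1.6 × 9.81 × 0.9272 = 14.553 N.
Kinetic friction acts up the slope with magnitude f = μN = 0.05 × 14.553 = 0.728 N.
Net force along the incline is 5.880 − 0.728 = 5.152 N, so a = 5.152 / 1.6 = 3.2200 m/s².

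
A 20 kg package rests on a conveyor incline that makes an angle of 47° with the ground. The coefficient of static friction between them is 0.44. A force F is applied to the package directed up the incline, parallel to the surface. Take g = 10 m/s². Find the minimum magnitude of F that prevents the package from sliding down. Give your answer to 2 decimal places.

86.25 N

The normal force is N = mg cos 47° = 136.400 N. With F at its minimum the package is on the verge of sliding down, so static friction is at its maximum μ_s N = 0.44 × 136.400 = 60.016 N and acts up the slope.
Equilibrium along the incline: F + μ_s N = mg sin 47°, so F = 146.271 − 60.016 = 86.255 N.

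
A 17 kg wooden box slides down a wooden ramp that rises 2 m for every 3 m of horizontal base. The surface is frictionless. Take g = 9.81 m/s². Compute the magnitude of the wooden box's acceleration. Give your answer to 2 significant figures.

Resolving the weight along the incline: the component pulling the wooden box down the slope is mg sin 33.69° = 17 × 9.81 × 0.5547 = 92.507 N, and the normal force is N = mg cos 33.69° = 17 × 9.81 × 0.8321 = 138.769 N.
With no friction the net force along the incline is 92.507 N, so a = g sin 33.69° = 92.507 / 17 = 5.4416 m/s².

5.4 m/s²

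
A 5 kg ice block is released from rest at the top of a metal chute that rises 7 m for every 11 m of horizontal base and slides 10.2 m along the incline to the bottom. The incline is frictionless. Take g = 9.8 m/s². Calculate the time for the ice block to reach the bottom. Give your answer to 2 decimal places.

The weight component along the incline is mg sin 32.47° = 26.307 N and the normal force is N = mg cos 32.47° = 41.339 N.
With no friction, a = g sin 32.47° = 5.2614 m/s².
Starting from rest, L = ½at², so t = √(2L/a) = √(2 × 10.2 / 5.2614) = 1.9691 s.

1.97 s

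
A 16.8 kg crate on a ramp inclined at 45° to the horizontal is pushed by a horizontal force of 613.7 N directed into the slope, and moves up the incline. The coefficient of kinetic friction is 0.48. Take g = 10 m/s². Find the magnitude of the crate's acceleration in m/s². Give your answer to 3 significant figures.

The horizontal push has components F cos 45° = 613.7 × 0.7071 = 433.947 N up the incline and F sin 45° = 613.7 × 0.7071 = 433.947 N pressing into the surface.
The normal force is therefore N = mg cos 45° + F sin 45° = 118.793 + 433.947 = 552.740 N, and kinetic friction down the slope is μN = 0.48 × 552.740 = 265.315 N.
Along the incline: F cos 45° − mg sin 45° − μN = ma, so 433.947 − 118.793 − 265.315 = 16.8 a, giving a = 2.9666 m/s².

2.97 m/s²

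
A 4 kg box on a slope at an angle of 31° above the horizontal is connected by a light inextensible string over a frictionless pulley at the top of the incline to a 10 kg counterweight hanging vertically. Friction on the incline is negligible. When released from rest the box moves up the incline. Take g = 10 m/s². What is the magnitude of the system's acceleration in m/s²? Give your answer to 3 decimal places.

For the box on the incline: the weight component along the slope is m₁g sin 31° = 4 × 10 × 0.5150 = 20.600 N and the normal force is N = m₁g cos 31° = 34.287 N.
Newton's second law for the box (up-slope positive): T − 20.600 = 4 a. For the hanging counterweight (downward positive): 10 × 10 − T = 10 a.
Adding the two equations eliminates T: 79.400 = 14 a, so a = 5.6714 m/s².

5.671 m/s²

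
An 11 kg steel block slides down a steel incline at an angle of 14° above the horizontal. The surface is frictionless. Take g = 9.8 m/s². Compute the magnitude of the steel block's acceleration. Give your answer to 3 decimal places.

2.371 m/s²

Resolving the weight along the incline: the component pulling the steel block down the slope is mg sin 14° = 11 × 9.8 × 0.2419 = 26.077 N, and the normal force is N = mg cos 14° = 11 × 9.8 × 0.9703 = 104.598 N.
With no friction the net force along the incline is 26.077 N, so a = g sin 14° = 26.077 / 11 = 2.3706 m/s².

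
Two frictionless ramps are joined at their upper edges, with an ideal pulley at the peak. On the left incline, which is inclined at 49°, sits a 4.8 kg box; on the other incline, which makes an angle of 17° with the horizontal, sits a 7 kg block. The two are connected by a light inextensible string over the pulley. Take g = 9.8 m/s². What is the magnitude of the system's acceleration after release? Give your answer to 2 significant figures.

Resolve each weight along its own incline: the 4.8 kg mass has component 4.8 × 9.8 × sin 49° = 35.502 N down its slope, and the 7 kg mass has 7 × 9.8 × sin 17° = 20.057 N down its slope.
The 4.8 kg side's 35.502 N exceeds the other side's 20.057 N, so that mass slides down and the 7 kg mass slides up. Taking that direction as positive, Newton's second law for the whole system gives 35.502 − 20.057 = (4.8 + 7) a, so a = 15.445 / 11.8 = 1.3089 m/s².

1.3 m/s²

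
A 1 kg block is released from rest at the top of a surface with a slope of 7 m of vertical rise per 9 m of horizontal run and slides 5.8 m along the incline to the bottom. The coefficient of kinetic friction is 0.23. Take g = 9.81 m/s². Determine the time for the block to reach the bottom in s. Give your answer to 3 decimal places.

1.654 s

The weight component along the incline is mg sin 37.87° = 6.023 N and the normal force is N = mg cos 37.87° = 7.744 N.
Friction up the slope is f = μN = 0.23 × 7.744 = 1.781 N, so the net downslope force is 6.023 − 1.781 = 4.242 N and a = 4.242 / 1 = 4.2420 m/s².
Starting from rest, L = ½at², so t = √(2L/a) = √(2 × 5.8 / 4.2420) = 1.6537 s.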